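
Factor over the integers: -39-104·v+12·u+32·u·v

(4·u-13)·(8·v+3)

Group as (32·u·v+12·u) + (-104·v-39) = 4·u·(8·v+3) - 13·(8·v+3).
Both groups share the factor (8·v+3).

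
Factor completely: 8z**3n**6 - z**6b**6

-z**3(zb**2 - 2n**2)(z**2b**4 + 2zb**2n**2 + 4n**4)

Factor out z**3 first: what remains is -z**3b**6 + 8n**6.
Recognize a difference of cubes with the parts 2n**2 and zb**2.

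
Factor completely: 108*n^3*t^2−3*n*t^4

Pull out the common factor 3*n*t^2; 36*n^2−t^2 is a difference of squares.

3*n*t^2*(6*n+t)*(6*n−t)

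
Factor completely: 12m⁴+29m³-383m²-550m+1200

(3m+8)(4m-5)(m+6)(m-5)

By the rational root theorem, m = -8/3 is a root, giving the factor (3m+8) and quotient 4m³-m²-125m+150.
Next, m = -6 is a root, giving the factor (m+6) and quotient 4m²-25m+25.
The remaining quadratic factors as (4m-5)(m-5).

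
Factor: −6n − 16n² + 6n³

Pull out the common factor 2n, then factor the remaining trinomial.

2n(3n + 1)(n − 3)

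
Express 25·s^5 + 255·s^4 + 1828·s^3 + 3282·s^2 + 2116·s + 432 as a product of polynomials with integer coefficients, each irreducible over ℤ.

(5·s + 2)·(5·s + 4)·(s + 1)·(s^2 + 8·s + 54)

Among the possible rational roots, s = −1 is a root, so (s + 1) divides it; the quotient is 25·s^4 + 230·s^3 + 1598·s^2 + 1684·s + 432.
Next, s = −4/5 is a root, giving the factor (5·s + 4) and quotient 5·s^3 + 42·s^2 + 286·s + 108.
Then s = −2/5 is a root, so (5·s + 2) divides it; the quotient is s^2 + 8·s + 54.
The quadratic s^2 + 8·s + 54 has discriminant −152 < 0 and is irreducible over ℤ.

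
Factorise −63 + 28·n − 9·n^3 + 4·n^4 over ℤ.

(4·n − 9)·(n^3 + 7)

Group as (4·n^4 + 28·n) + (−9·n^3 − 63) = 4·n·(n^3 + 7) − 9·(n^3 + 7).
Both groups share the factor (n^3 + 7).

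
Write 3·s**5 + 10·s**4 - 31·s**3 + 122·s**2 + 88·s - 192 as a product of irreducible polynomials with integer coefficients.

(3·s + 4)·(s + 6)·(s - 1)·(s**2 - 3·s + 8)

Trying the rational-root candidates, s = 1 is a root, so (s - 1) divides it; the quotient is 3·s**4 + 13·s**3 - 18·s**2 + 104·s + 192.
Next, s = -6 is a root, giving the factor (s + 6) and quotient 3·s**3 - 5·s**2 + 12·s + 32.
Then s = -4/3 is a root, giving the factor (3·s + 4) and quotient s**2 - 3·s + 8.
The quadratic s**2 - 3·s + 8 has discriminant -23 < 0 and is irreducible over ℤ.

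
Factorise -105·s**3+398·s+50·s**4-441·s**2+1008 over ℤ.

Among the possible rational roots, s = 7/2 is a root, giving the factor (2·s-7) and quotient 25·s**3+35·s**2-98·s-144.
Continuing, s = -8/5 is a root, so (5·s+8) is a factor; dividing leaves 5·s**2-s-18.
The remaining quadratic factors as (s-2)(5·s+9).

(2·s-7)·(5·s+8)·(5·s+9)·(s-2)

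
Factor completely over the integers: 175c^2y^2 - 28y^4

Pull out the common factor 7y^2; 25c^2 - 4y^2 is a difference of squares.

7y^2(5c + 2y)(5c - 2y)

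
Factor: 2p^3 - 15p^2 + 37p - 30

Among the possible rational roots, p = 5/2 is a root, so (2p - 5) divides it; the quotient is p^2 - 5p + 6.
The remaining quadratic factors as (p - 2)(p - 3).

(2p - 5)(p - 2)(p - 3)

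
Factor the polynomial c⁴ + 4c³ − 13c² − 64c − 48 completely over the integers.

(c + 1)(c + 3)(c + 4)(c − 4)

Trying the rational-root candidates, c = −4 is a root, so (c + 4) divides it; the quotient is c³ − 13c − 12.
Continuing, c = −3 is a root, so (c + 3) divides it; the quotient is c² − 3c − 4.
The remaining quadratic factors as (c + 1)(c − 4).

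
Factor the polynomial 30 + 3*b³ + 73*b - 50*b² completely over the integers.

Trying the rational-root candidates, b = 15 is a root, so (b - 15) divides it; the quotient is 3*b² - 5*b - 2.
The remaining quadratic factors as (3*b + 1)(b - 2).

(3*b + 1)*(b - 15)*(b - 2)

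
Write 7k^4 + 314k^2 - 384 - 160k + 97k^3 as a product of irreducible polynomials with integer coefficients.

Trying the rational-root candidates, k = -8 is a root, giving the factor (k + 8) and quotient 7k^3 + 41k^2 - 14k - 48.
Then k = 8/7 is a root, so (7k - 8) is a factor; dividing leaves k^2 + 7k + 6.
The remaining quadratic factors as (k + 1)(k + 6).

(7k - 8)(k + 1)(k + 6)(k + 8)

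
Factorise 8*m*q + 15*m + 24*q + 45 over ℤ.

(8*q + 15)*(m + 3)

Group as (8*m*q + 15*m) + (24*q + 45) = m*(8*q + 15) + 3*(8*q + 15).
Both groups share the factor (8*q + 15).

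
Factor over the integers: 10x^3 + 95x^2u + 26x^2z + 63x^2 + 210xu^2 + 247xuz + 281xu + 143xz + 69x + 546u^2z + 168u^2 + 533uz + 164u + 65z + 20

Group: x(10x^2 + 35xu + 26xz + 13x + 91uz + 28u + 13z + 4) + (6u + 5)(10x^2 + 35xu + 26xz + 13x + 91uz + 28u + 13z + 4); both groups contain (10x^2 + 35xu + 26xz + 13x + 91uz + 28u + 13z + 4), so (x + 6u + 5) is a factor with cofactor 10x^2 + 35xu + 26xz + 13x + 91uz + 28u + 13z + 4.
The cofactor groups again: 10x^2 + 35xu + 26xz + 13x + 91uz + 28u + 13z + 4 = 2x(5x + 13z + 4) + (7u + 1)(5x + 13z + 4); both groups contain (5x + 13z + 4), giving (2x + 7u + 1)(5x + 13z + 4).

(5x + 13z + 4)(x + 6u + 5)(2x + 7u + 1)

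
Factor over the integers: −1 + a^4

Substitute u = a^2 to get a quadratic in u, then factor.
a^2 + 1 is irreducible over ℤ (sum of squares).
a^2 − 1 is a difference of squares.

(a + 1)(a − 1)(a^2 + 1)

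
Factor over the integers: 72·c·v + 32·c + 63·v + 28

(8·c + 7)·(9·v + 4)

Group as (72·c·v + 32·c) + (63·v + 28) = 8·c·(9·v + 4) + 7·(9·v + 4).
Both groups share the factor (9·v + 4).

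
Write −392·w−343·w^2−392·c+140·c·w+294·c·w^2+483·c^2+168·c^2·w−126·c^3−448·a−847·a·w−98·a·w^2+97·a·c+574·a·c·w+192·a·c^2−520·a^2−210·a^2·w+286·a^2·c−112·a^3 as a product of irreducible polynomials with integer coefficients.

Group: 7·a·(−16·a^2+34·a·c−14·a·w−56·a+42·c^2+42·c·w−49·c−49·w) + (−3·c+7·w+8)·(−16·a^2+34·a·c−14·a·w−56·a+42·c^2+42·c·w−49·c−49·w); both groups contain (−16·a^2+34·a·c−14·a·w−56·a+42·c^2+42·c·w−49·c−49·w), so (7·a−3·c+7·w+8) is a factor with cofactor −16·a^2+34·a·c−14·a·w−56·a+42·c^2+42·c·w−49·c−49·w.
The cofactor groups again: −16·a^2+34·a·c−14·a·w−56·a+42·c^2+42·c·w−49·c−49·w = −8·a·(2·a−6·c+7) + (−7·c−7·w)·(2·a−6·c+7); both groups contain (2·a−6·c+7), giving −(8·a+7·c+7·w)·(2·a−6·c+7).

−(2·a−6·c+7)·(7·a−3·c+7·w+8)·(8·a+7·c+7·w)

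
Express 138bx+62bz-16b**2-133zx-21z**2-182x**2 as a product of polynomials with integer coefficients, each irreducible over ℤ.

Group: -8b(2b-7z-14x) + (3z+13x)(2b-7z-14x); both groups contain (2b-7z-14x).

-(2b-7z-14x)(8b-3z-13x)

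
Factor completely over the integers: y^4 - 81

Substitute u = y^2 to get a quadratic in u, then factor.
y^2 - 9 is a difference of squares.
y^2 + 9 is irreducible over ℤ (sum of squares).

(y + 3)(y - 3)(y^2 + 9)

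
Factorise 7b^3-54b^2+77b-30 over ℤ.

Among the possible rational roots, b = 6 is a root, giving the factor (b-6) and quotient 7b^2-12b+5.
The remaining quadratic factors as (b-1)(7b-5).

(7b-5)(b-1)(b-6)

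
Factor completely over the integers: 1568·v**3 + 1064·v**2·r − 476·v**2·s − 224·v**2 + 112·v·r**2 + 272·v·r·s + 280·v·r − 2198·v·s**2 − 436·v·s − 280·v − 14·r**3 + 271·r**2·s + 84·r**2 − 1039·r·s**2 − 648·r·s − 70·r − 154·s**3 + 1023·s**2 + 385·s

(14·v − r + 14·s + 5)·(8·v + 2·r − 11·s)·(14·v + 7·r + s − 7)

Group: 8·v·(196·v**2 + 84·v·r + 210·v·s − 28·v − 7·r**2 + 97·r·s + 42·r + 14·s**2 − 93·s − 35) + (2·r − 11·s)·(196·v**2 + 84·v·r + 210·v·s − 28·v − 7·r**2 + 97·r·s + 42·r + 14·s**2 − 93·s − 35); both groups contain (196·v**2 + 84·v·r + 210·v·s − 28·v − 7·r**2 + 97·r·s + 42·r + 14·s**2 − 93·s − 35), so (8·v + 2·r − 11·s) is a factor with cofactor 196·v**2 + 84·v·r + 210·v·s − 28·v − 7·r**2 + 97·r·s + 42·r + 14·s**2 − 93·s − 35.
The cofactor groups again: 196·v**2 + 84·v·r + 210·v·s − 28·v − 7·r**2 + 97·r·s + 42·r + 14·s**2 − 93·s − 35 = 14·v·(14·v − r + 14·s + 5) + (7·r + s − 7)·(14·v − r + 14·s + 5); both groups contain (14·v − r + 14·s + 5), giving (14·v + 7·r + s − 7)·(14·v − r + 14·s + 5).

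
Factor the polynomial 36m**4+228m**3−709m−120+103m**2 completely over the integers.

(2m−3)(3m+8)(6m+1)(m+5)

Trying the rational-root candidates, m = −5 is a root, so (m+5) is a factor; dividing leaves 36m**3+48m**2−137m−24.
Next, m = −8/3 is a root, so (3m+8) divides it; the quotient is 12m**2−16m−3.
The remaining quadratic factors as (2m−3)(6m+1).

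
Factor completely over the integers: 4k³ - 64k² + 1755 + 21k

(2k + 9)(2k - 15)(k - 13)

Trying the rational-root candidates, k = -9/2 is a root, so (2k + 9) divides it; the quotient is 2k² - 41k + 195.
The remaining quadratic factors as (2k - 15)(k - 13).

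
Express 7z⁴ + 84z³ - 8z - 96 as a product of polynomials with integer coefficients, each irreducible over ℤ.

Group as (7z⁴ - 8z) + (84z³ - 96) = z(7z³ - 8) + 12(7z³ - 8).
Both groups share the factor (7z³ - 8).

(z + 12)(7z³ - 8)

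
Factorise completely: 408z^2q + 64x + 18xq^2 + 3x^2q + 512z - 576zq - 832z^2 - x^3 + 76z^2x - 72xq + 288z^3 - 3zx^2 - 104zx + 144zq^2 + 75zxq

Group: 8z(36z^2 + 5zx + 51zq - 104z - x^2 + 3xq + 18q^2 - 72q + 64) + x(36z^2 + 5zx + 51zq - 104z - x^2 + 3xq + 18q^2 - 72q + 64); both groups contain (36z^2 + 5zx + 51zq - 104z - x^2 + 3xq + 18q^2 - 72q + 64), so (8z + x) is a factor with cofactor 36z^2 + 5zx + 51zq - 104z - x^2 + 3xq + 18q^2 - 72q + 64.
The cofactor groups again: 36z^2 + 5zx + 51zq - 104z - x^2 + 3xq + 18q^2 - 72q + 64 = 4z(9z - x + 6q - 8) + (x + 3q - 8)(9z - x + 6q - 8); both groups contain (9z - x + 6q - 8), giving (4z + x + 3q - 8)(9z - x + 6q - 8).

(4z + x + 3q - 8)(9z - x + 6q - 8)(8z + x)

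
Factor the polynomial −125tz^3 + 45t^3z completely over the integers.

5tz(3t + 5z)(3t − 5z)

Every term has a factor of 5tz. Then 9t^2 − 25z^2 = (3t)² − (5z)².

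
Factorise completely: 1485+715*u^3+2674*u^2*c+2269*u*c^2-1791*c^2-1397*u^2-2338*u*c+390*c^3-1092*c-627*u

Group: 13*u*(55*u^2+193*u*c-44*u+130*c^2+53*c-99) + (3*c-15)*(55*u^2+193*u*c-44*u+130*c^2+53*c-99); both groups contain (55*u^2+193*u*c-44*u+130*c^2+53*c-99), so (13*u+3*c-15) is a factor with cofactor 55*u^2+193*u*c-44*u+130*c^2+53*c-99.
The cofactor groups again: 55*u^2+193*u*c-44*u+130*c^2+53*c-99 = 5*u*(11*u+10*c+11) + (13*c-9)*(11*u+10*c+11); both groups contain (11*u+10*c+11), giving (5*u+13*c-9)*(11*u+10*c+11).

(11*u+10*c+11)*(5*u+13*c-9)*(13*u+3*c-15)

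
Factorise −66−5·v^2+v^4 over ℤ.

(v^2+6)·(v^2−11)

Substitute u = v^2 to get a quadratic in u, then factor.
v^2+6 is irreducible over ℤ (always positive, so no real roots).
v^2−11 is irreducible over ℤ (11 is not a perfect square).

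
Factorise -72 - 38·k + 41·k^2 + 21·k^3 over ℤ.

By the rational root theorem, k = -2 is a root, giving the factor (k + 2) and quotient 21·k^2 - k - 36.
The remaining quadratic factors as (7·k + 9)(3·k - 4).

(3·k - 4)·(7·k + 9)·(k + 2)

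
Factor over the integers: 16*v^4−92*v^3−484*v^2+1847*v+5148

Among the possible rational roots, v = −4 is a root, so (v+4) divides it; the quotient is 16*v^3−156*v^2+140*v+1287.
Then v = 11/2 is a root, so (2*v−11) is a factor; dividing leaves 8*v^2−34*v−117.
The remaining quadratic factors as (4*v+9)(2*v−13).

(2*v−11)*(2*v−13)*(4*v+9)*(v+4)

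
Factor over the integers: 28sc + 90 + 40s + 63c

(4s + 9)(7c + 10)

Group as (28sc + 40s) + (63c + 90) = 4s(7c + 10) + 9(7c + 10).
Both groups share the factor (7c + 10).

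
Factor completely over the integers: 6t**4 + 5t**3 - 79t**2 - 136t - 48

By the rational root theorem, t = -1/2 is a root, so (2t + 1) is a factor; dividing leaves 3t**3 + t**2 - 40t - 48.
Next, t = 4 is a root, so (t - 4) divides it; the quotient is 3t**2 + 13t + 12.
The remaining quadratic factors as (t + 3)(3t + 4).

(2t + 1)(3t + 4)(t + 3)(t - 4)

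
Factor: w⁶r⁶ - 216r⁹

r⁶(w² - 6r)(w⁴ + 6w²r + 36r²)

Pull out the common factor r⁶, leaving w⁶ - 216r³.
Recognize a difference of cubes with the parts w² and 6r.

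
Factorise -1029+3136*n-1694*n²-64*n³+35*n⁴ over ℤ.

Among the possible rational roots, n = 7 is a root, giving the factor (n-7) and quotient 35*n³+181*n²-427*n+147.
Then n = 7/5 is a root, so (5*n-7) divides it; the quotient is 7*n²+46*n-21.
The remaining quadratic factors as (n+7)(7*n-3).

(5*n-7)*(7*n-3)*(n+7)*(n-7)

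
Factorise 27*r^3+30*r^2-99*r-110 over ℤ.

(9*r+10)*(3*r^2-11)

Group as (27*r^3-99*r) + (30*r^2-110) = 9*r*(3*r^2-11) + 10*(3*r^2-11).
Both groups share the factor (3*r^2-11).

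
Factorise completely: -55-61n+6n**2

(6n+5)(n-11)

Need a pair with product 6·(-55) = -330 and sum -61: that's -66 and 5.
Split the middle term: 6n**2-66n + 5n-55 = 6n(n-11) + 5(n-11).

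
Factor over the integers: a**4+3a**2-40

Substitute u = a**2 to get a quadratic in u, then factor.
a**2-5 is irreducible over ℤ (5 is not a perfect square).
a**2+8 is irreducible over ℤ (always positive, so no real roots).

(a**2+8)(a**2-5)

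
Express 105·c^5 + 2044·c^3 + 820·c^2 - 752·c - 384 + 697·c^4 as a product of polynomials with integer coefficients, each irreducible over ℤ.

(3·c + 2)·(5·c - 3)·(7·c + 4)·(c^2 + 6·c + 16)

Trying the rational-root candidates, c = -2/3 is a root, giving the factor (3·c + 2) and quotient 35·c^4 + 209·c^3 + 542·c^2 - 88·c - 192.
Then c = -4/7 is a root, so (7·c + 4) is a factor; dividing leaves 5·c^3 + 27·c^2 + 62·c - 48.
Then c = 3/5 is a root, giving the factor (5·c - 3) and quotient c^2 + 6·c + 16.
The quadratic c^2 + 6·c + 16 has discriminant -28 < 0 and is irreducible over ℤ.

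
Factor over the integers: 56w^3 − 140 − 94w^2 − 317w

(2w − 7)(4w + 5)(7w + 4)

Testing divisors of the constant over divisors of the leading coefficient, w = −4/7 is a root, so (7w + 4) is a factor; dividing leaves 8w^2 − 18w − 35.
The remaining quadratic factors as (2w − 7)(4w + 5).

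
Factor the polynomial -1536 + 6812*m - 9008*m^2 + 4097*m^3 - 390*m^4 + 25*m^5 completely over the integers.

(5*m - 2)*(5*m - 6)*(m - 1)*(m^2 - 13*m + 128)

By the rational root theorem, m = 1 is a root, so (m - 1) is a factor; dividing leaves 25*m^4 - 365*m^3 + 3732*m^2 - 5276*m + 1536.
Then m = 6/5 is a root, so (5*m - 6) is a factor; dividing leaves 5*m^3 - 67*m^2 + 666*m - 256.
Next, m = 2/5 is a root, so (5*m - 2) is a factor; dividing leaves m^2 - 13*m + 128.
The quadratic m^2 - 13*m + 128 has discriminant -343 < 0 and is irreducible over ℤ.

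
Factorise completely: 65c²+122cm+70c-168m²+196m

Group: 5c(13c-12m+14) + 14m(13c-12m+14); both groups contain (13c-12m+14).

(13c-12m+14)(5c+14m)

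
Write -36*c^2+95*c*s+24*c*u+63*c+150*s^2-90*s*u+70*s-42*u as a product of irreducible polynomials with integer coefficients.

Group: -9*c*(4*c-15*s-7) + (-10*s+6*u)*(4*c-15*s-7); both groups contain (4*c-15*s-7).

-(4*c-15*s-7)*(9*c+10*s-6*u)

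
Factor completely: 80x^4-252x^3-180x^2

4x^2(4x-15)(5x+3)

Pull out the common factor 4x^2, then factor the remaining trinomial.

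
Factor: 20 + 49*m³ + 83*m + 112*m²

Among the possible rational roots, m = -1 is a root, so (m + 1) is a factor; dividing leaves 49*m² + 63*m + 20.
The remaining quadratic factors as (7*m + 5)(7*m + 4).

(7*m + 4)*(7*m + 5)*(m + 1)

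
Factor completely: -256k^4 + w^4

(w - 4k)(w + 4k)(w^2 + 16k^2)

(w)⁴ − (4k)⁴ = ((w)² − (4k)²)((w)² + (4k)²); the first factor splits again, the second (w^2 + 16k^2) is irreducible.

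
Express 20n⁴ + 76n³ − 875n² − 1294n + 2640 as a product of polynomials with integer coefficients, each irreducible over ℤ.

(2n + 5)(2n − 11)(5n − 6)(n + 8)

Testing divisors of the constant over divisors of the leading coefficient, n = 6/5 is a root, giving the factor (5n − 6) and quotient 4n³ + 20n² − 151n − 440.
Then n = 11/2 is a root, so (2n − 11) is a factor; dividing leaves 2n² + 21n + 40.
The remaining quadratic factors as (n + 8)(2n + 5).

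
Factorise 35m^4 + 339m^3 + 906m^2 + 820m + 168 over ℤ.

(5m + 7)(7m + 2)(m + 2)(m + 6)

Trying the rational-root candidates, m = -6 is a root, so (m + 6) divides it; the quotient is 35m^3 + 129m^2 + 132m + 28.
Then m = -2 is a root, so (m + 2) is a factor; dividing leaves 35m^2 + 59m + 14.
The remaining quadratic factors as (5m + 7)(7m + 2).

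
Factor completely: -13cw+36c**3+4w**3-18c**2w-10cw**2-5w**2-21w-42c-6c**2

Group: 3c(12c**2-2cw-14c-4w**2-7w) + (-w+3)(12c**2-2cw-14c-4w**2-7w); both groups contain (12c**2-2cw-14c-4w**2-7w), so (3c-w+3) is a factor with cofactor 12c**2-2cw-14c-4w**2-7w.
The cofactor groups again: 12c**2-2cw-14c-4w**2-7w = 6c(2c+w) + (-4w-7)(2c+w); both groups contain (2c+w), giving (6c-4w-7)(2c+w).

(2c+w)(3c-w+3)(6c-4w-7)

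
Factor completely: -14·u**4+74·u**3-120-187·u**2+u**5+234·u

Trying the rational-root candidates, u = 2 is a root, so (u-2) is a factor; dividing leaves u**4-12·u**3+50·u**2-87·u+60.
Continuing, u = 5 is a root, so (u-5) divides it; the quotient is u**3-7·u**2+15·u-12.
Next, u = 4 is a root, giving the factor (u-4) and quotient u**2-3·u+3.
The quadratic u**2-3·u+3 has discriminant -3 < 0 and is irreducible over ℤ.

(u-2)·(u-4)·(u-5)·(u**2-3·u+3)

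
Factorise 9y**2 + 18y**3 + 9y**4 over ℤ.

9y**2(y + 1)**2

Factor out 9y**2 first: what remains is y**2 + 2y + 1.
Recognize a perfect-square trinomial with the parts y and 1.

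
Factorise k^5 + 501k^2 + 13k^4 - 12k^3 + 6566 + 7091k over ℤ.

(k + 1)(k + 14)(k + 7)(k^2 - 9k + 67)

Trying the rational-root candidates, k = -1 is a root, so (k + 1) is a factor; dividing leaves k^4 + 12k^3 - 24k^2 + 525k + 6566.
Continuing, k = -14 is a root, giving the factor (k + 14) and quotient k^3 - 2k^2 + 4k + 469.
Continuing, k = -7 is a root, so (k + 7) is a factor; dividing leaves k^2 - 9k + 67.
The quadratic k^2 - 9k + 67 has discriminant -187 < 0 and is irreducible over ℤ.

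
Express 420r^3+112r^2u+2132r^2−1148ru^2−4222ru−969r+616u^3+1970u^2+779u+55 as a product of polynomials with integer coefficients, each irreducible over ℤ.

(14r−14u−5)(15r−11u−1)(2r+4u+11)

Group: 14r(30r^2+38ru+163r−44u^2−125u−11) + (−14u−5)(30r^2+38ru+163r−44u^2−125u−11); both groups contain (30r^2+38ru+163r−44u^2−125u−11), so (14r−14u−5) is a factor with cofactor 30r^2+38ru+163r−44u^2−125u−11.
The cofactor groups again: 30r^2+38ru+163r−44u^2−125u−11 = 2r(15r−11u−1) + (4u+11)(15r−11u−1); both groups contain (15r−11u−1), giving (2r+4u+11)(15r−11u−1).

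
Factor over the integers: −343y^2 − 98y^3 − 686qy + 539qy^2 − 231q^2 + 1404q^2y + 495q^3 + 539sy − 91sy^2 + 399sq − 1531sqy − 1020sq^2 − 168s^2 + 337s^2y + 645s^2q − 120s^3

−(8s − 11q − 7y)(5s − 15q + 2y + 7)(3s − 3q − 7y)

Group: 8s(−15s^2 + 60sq + 29sy − 21s − 45q^2 − 99qy + 21q + 14y^2 + 49y) + (−11q − 7y)(−15s^2 + 60sq + 29sy − 21s − 45q^2 − 99qy + 21q + 14y^2 + 49y); both groups contain (−15s^2 + 60sq + 29sy − 21s − 45q^2 − 99qy + 21q + 14y^2 + 49y), so (8s − 11q − 7y) is a factor with cofactor −15s^2 + 60sq + 29sy − 21s − 45q^2 − 99qy + 21q + 14y^2 + 49y.
The cofactor groups again: −15s^2 + 60sq + 29sy − 21s − 45q^2 − 99qy + 21q + 14y^2 + 49y = −5s(3s − 3q − 7y) + (15q − 2y − 7)(3s − 3q − 7y); both groups contain (3s − 3q − 7y), giving −(5s − 15q + 2y + 7)(3s − 3q − 7y).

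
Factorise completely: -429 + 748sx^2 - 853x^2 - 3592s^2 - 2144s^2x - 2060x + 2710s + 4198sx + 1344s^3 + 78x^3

(12s + x - 13)(14s - 13x - 3)(8s - 6x - 11)

Group: 14s(96s^2 - 64sx - 236s - 6x^2 + 67x + 143) + (-13x - 3)(96s^2 - 64sx - 236s - 6x^2 + 67x + 143); both groups contain (96s^2 - 64sx - 236s - 6x^2 + 67x + 143), so (14s - 13x - 3) is a factor with cofactor 96s^2 - 64sx - 236s - 6x^2 + 67x + 143.
The cofactor groups again: 96s^2 - 64sx - 236s - 6x^2 + 67x + 143 = 8s(12s + x - 13) + (-6x - 11)(12s + x - 13); both groups contain (12s + x - 13), giving (8s - 6x - 11)(12s + x - 13).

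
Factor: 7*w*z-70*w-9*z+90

Group as (7*w*z-70*w) + (-9*z+90) = 7*w*(z-10) - 9*(z-10).
Both groups share the factor (z-10).

(7*w-9)*(z-10)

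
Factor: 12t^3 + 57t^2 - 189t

Pull out the common factor 3t, then factor the remaining trinomial.

3t(4t - 9)(t + 7)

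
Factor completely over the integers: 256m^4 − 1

Difference of squares twice: with A = 4m and B = 1, A⁴ − B⁴ = (A² − B²)(A² + B²), and A² − B² factors again.

(4m + 1)(4m − 1)(16m^2 + 1)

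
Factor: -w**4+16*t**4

(2*t)⁴ − (w)⁴ = ((2*t)² − (w)²)((2*t)² + (w)²); the first factor splits again, the second (4*t**2+w**2) is irreducible.

(2*t+w)*(2*t-w)*(4*t**2+w**2)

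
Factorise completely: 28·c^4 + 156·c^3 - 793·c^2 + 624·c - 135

(2·c - 1)·(2·c - 5)·(7·c - 3)·(c + 9)

Trying the rational-root candidates, c = 1/2 is a root, so (2·c - 1) is a factor; dividing leaves 14·c^3 + 85·c^2 - 354·c + 135.
Then c = 3/7 is a root, giving the factor (7·c - 3) and quotient 2·c^2 + 13·c - 45.
The remaining quadratic factors as (2·c - 5)(c + 9).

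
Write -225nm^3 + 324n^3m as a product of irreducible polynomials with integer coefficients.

Factor out 9nm, leaving 36n^2 - 25m^2, which is a difference of two squares.

9mn(6n - 5m)(6n + 5m)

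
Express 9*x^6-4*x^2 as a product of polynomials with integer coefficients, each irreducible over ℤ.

x^2*(3*x^2+2)*(3*x^2-2)

Pull out the common factor x^2, leaving 9*x^4-4.
Recognize a difference of squares with the parts 3*x^2 and 2.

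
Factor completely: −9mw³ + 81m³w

9mw(3m + w)(3m − w)

Pull out the common factor 9mw; 9m² − w² is a difference of squares.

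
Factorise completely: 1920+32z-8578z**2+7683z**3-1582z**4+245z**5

Testing divisors of the constant over divisors of the leading coefficient, z = 8/7 is a root, giving the factor (7z-8) and quotient 35z**4-186z**3+885z**2-214z-240.
Next, z = 5/7 is a root, so (7z-5) is a factor; dividing leaves 5z**3-23z**2+110z+48.
Then z = -2/5 is a root, giving the factor (5z+2) and quotient z**2-5z+24.
The quadratic z**2-5z+24 has discriminant -71 < 0 and is irreducible over ℤ.

(5z+2)(7z-5)(7z-8)(z**2-5z+24)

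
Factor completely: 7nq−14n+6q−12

Group as (7nq−14n) + (6q−12) = 7n(q−2) + 6(q−2).
Both groups share the factor (q−2).

(7n+6)(q−2)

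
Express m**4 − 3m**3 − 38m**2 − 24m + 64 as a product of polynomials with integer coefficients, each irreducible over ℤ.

Trying the rational-root candidates, m = −2 is a root, so (m + 2) is a factor; dividing leaves m**3 − 5m**2 − 28m + 32.
Next, m = 1 is a root, so (m − 1) is a factor; dividing leaves m**2 − 4m − 32.
The remaining quadratic factors as (m + 4)(m − 8).

(m + 2)(m + 4)(m − 1)(m − 8)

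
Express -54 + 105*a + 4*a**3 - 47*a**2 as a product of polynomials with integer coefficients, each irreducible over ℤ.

By the rational root theorem, a = 9 is a root, so (a - 9) is a factor; dividing leaves 4*a**2 - 11*a + 6.
The remaining quadratic factors as (a - 2)(4*a - 3).

(4*a - 3)*(a - 2)*(a - 9)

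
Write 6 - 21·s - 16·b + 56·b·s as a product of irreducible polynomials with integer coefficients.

Group as (56·b·s - 16·b) + (-21·s + 6) = 8·b·(7·s - 2) - 3·(7·s - 2).
Both groups share the factor (7·s - 2).

(7·s - 2)·(8·b - 3)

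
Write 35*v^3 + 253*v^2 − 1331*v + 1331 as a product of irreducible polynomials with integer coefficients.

Trying the rational-root candidates, v = −11 is a root, so (v + 11) is a factor; dividing leaves 35*v^2 − 132*v + 121.
The remaining quadratic factors as (7*v − 11)(5*v − 11).

(5*v − 11)*(7*v − 11)*(v + 11)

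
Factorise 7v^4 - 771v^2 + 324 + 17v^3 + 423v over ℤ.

Testing divisors of the constant over divisors of the leading coefficient, v = 9 is a root, so (v - 9) divides it; the quotient is 7v^3 + 80v^2 - 51v - 36.
Continuing, v = 1 is a root, giving the factor (v - 1) and quotient 7v^2 + 87v + 36.
The remaining quadratic factors as (v + 12)(7v + 3).

(7v + 3)(v + 12)(v - 1)(v - 9)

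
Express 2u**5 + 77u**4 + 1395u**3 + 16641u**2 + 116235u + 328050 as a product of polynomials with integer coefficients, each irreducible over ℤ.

Trying the rational-root candidates, u = −15 is a root, giving the factor (u + 15) and quotient 2u**4 + 47u**3 + 690u**2 + 6291u + 21870.
Then u = −15/2 is a root, so (2u + 15) is a factor; dividing leaves u**3 + 16u**2 + 225u + 1458.
Next, u = −9 is a root, so (u + 9) divides it; the quotient is u**2 + 7u + 162.
The quadratic u**2 + 7u + 162 has discriminant −599 < 0 and is irreducible over ℤ.

(2u + 15)(u + 15)(u + 9)(u**2 + 7u + 162)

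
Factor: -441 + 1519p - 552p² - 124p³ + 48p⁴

(2p + 7)(2p - 7)(3p - 1)(4p - 9)

Among the possible rational roots, p = 7/2 is a root, giving the factor (2p - 7) and quotient 24p³ + 22p² - 199p + 63.
Then p = -7/2 is a root, so (2p + 7) is a factor; dividing leaves 12p² - 31p + 9.
The remaining quadratic factors as (3p - 1)(4p - 9).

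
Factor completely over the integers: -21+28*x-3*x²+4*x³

(4*x-3)*(x²+7)

Group as (4*x³+28*x) + (-3*x²-21) = 4*x*(x²+7) - 3*(x²+7).
Both groups share the factor (x²+7).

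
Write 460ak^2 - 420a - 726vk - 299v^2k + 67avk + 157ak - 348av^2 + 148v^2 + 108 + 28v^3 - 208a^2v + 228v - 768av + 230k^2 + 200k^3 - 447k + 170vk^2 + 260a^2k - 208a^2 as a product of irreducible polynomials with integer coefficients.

-(4v - 5k + 4)(13a - v + 10k - 3)(4a + 7v + 4k + 9)

Group: 4v(-52a^2 - 87av - 92ak - 105a + 7v^2 - 66vk + 30v - 40k^2 - 78k + 27) + (-5k + 4)(-52a^2 - 87av - 92ak - 105a + 7v^2 - 66vk + 30v - 40k^2 - 78k + 27); both groups contain (-52a^2 - 87av - 92ak - 105a + 7v^2 - 66vk + 30v - 40k^2 - 78k + 27), so (4v - 5k + 4) is a factor with cofactor -52a^2 - 87av - 92ak - 105a + 7v^2 - 66vk + 30v - 40k^2 - 78k + 27.
The cofactor groups again: -52a^2 - 87av - 92ak - 105a + 7v^2 - 66vk + 30v - 40k^2 - 78k + 27 = -4a(13a - v + 10k - 3) + (-7v - 4k - 9)(13a - v + 10k - 3); both groups contain (13a - v + 10k - 3), giving -(4a + 7v + 4k + 9)(13a - v + 10k - 3).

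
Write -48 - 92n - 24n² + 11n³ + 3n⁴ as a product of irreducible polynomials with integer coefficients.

Testing divisors of the constant over divisors of the leading coefficient, n = 3 is a root, so (n - 3) is a factor; dividing leaves 3n³ + 20n² + 36n + 16.
Continuing, n = -2/3 is a root, so (3n + 2) is a factor; dividing leaves n² + 6n + 8.
The remaining quadratic factors as (n + 4)(n + 2).

(3n + 2)(n + 2)(n + 4)(n - 3)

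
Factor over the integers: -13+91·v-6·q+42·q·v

Group as (42·q·v-6·q) + (91·v-13) = 6·q·(7·v-1) + 13·(7·v-1).
Both groups share the factor (7·v-1).

(6·q+13)·(7·v-1)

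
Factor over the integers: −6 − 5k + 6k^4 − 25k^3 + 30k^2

By the rational root theorem, k = 1 is a root, so (k − 1) is a factor; dividing leaves 6k^3 − 19k^2 + 11k + 6.
Next, k = −1/3 is a root, giving the factor (3k + 1) and quotient 2k^2 − 7k + 6.
The remaining quadratic factors as (k − 2)(2k − 3).

(2k − 3)(3k + 1)(k − 1)(k − 2)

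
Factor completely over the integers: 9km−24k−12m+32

Group as (9km−24k) + (−12m+32) = 3k(3m−8) − 4(3m−8).
Both groups share the factor (3m−8).

(3k−4)(3m−8)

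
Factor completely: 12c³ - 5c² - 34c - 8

Testing divisors of the constant over divisors of the leading coefficient, c = 2 is a root, so (c - 2) is a factor; dividing leaves 12c² + 19c + 4.
The remaining quadratic factors as (4c + 1)(3c + 4).

(3c + 4)(4c + 1)(c - 2)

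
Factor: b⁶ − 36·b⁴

b⁴·(b + 6)·(b − 6)

Every term has a factor of b⁴; factoring it out leaves b² − 36.
Recognize a difference of squares with the parts b and 6.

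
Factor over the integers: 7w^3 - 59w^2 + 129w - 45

(7w - 3)(w - 3)(w - 5)

By the rational root theorem, w = 5 is a root, so (w - 5) divides it; the quotient is 7w^2 - 24w + 9.
The remaining quadratic factors as (7w - 3)(w - 3).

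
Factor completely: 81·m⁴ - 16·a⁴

Write as (9·m²)² − (4·a²)², then factor 9·m² - 4·a² once more.

(3·m - 2·a)·(3·m + 2·a)·(9·m² + 4·a²)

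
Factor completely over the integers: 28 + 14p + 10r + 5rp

(5r + 14)(p + 2)

Group as (5rp + 10r) + (14p + 28) = 5r(p + 2) + 14(p + 2).
Both groups share the factor (p + 2).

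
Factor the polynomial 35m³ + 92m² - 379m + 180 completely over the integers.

(5m - 9)(7m - 4)(m + 5)

Trying the rational-root candidates, m = 4/7 is a root, so (7m - 4) divides it; the quotient is 5m² + 16m - 45.
The remaining quadratic factors as (5m - 9)(m + 5).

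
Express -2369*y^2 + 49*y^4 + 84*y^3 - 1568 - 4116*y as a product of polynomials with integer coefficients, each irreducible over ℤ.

By the rational root theorem, y = 7 is a root, so (y - 7) divides it; the quotient is 49*y^3 + 427*y^2 + 620*y + 224.
Continuing, y = -7 is a root, giving the factor (y + 7) and quotient 49*y^2 + 84*y + 32.
The remaining quadratic factors as (7*y + 8)(7*y + 4).

(7*y + 4)*(7*y + 8)*(y + 7)*(y - 7)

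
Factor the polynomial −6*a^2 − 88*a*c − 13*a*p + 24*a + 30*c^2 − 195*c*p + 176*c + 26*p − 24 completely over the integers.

−(6*a − 2*c + 13*p − 12)*(a + 15*c − 2)

Group: −a*(6*a − 2*c + 13*p − 12) + (−15*c + 2)*(6*a − 2*c + 13*p − 12); both groups contain (6*a − 2*c + 13*p − 12).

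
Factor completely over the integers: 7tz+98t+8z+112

Group as (7tz+98t) + (8z+112) = 7t(z+14) + 8(z+14).
Both groups share the factor (z+14).

(7t+8)(z+14)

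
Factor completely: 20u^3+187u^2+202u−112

(4u+7)(5u−2)(u+8)

By the rational root theorem, u = −7/4 is a root, giving the factor (4u+7) and quotient 5u^2+38u−16.
The remaining quadratic factors as (u+8)(5u−2).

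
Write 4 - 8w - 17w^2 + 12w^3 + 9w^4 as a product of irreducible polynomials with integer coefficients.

(3w + 2)(3w - 1)(w + 2)(w - 1)

Trying the rational-root candidates, w = 1 is a root, so (w - 1) divides it; the quotient is 9w^3 + 21w^2 + 4w - 4.
Then w = 1/3 is a root, so (3w - 1) divides it; the quotient is 3w^2 + 8w + 4.
The remaining quadratic factors as (3w + 2)(w + 2).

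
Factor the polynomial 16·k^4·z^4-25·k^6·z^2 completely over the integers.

-k^4·z^2·(5·k+4·z)·(5·k-4·z)

Every term has a factor of k^4·z^2; factoring it out leaves -25·k^2+16·z^2.
Recognize a difference of squares with the parts 4·z and 5·k.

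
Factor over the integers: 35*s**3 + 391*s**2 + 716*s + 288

(5*s + 8)*(7*s + 4)*(s + 9)

Testing divisors of the constant over divisors of the leading coefficient, s = −4/7 is a root, so (7*s + 4) is a factor; dividing leaves 5*s**2 + 53*s + 72.
The remaining quadratic factors as (5*s + 8)(s + 9).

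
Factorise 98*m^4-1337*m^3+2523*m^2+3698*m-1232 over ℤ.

(2*m-7)*(7*m+8)*(7*m-2)*(m-11)

Testing divisors of the constant over divisors of the leading coefficient, m = 7/2 is a root, so (2*m-7) divides it; the quotient is 49*m^3-497*m^2-478*m+176.
Continuing, m = -8/7 is a root, so (7*m+8) divides it; the quotient is 7*m^2-79*m+22.
The remaining quadratic factors as (7*m-2)(m-11).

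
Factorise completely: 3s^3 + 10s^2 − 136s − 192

(3s + 4)(s + 8)(s − 6)

Testing divisors of the constant over divisors of the leading coefficient, s = 6 is a root, so (s − 6) is a factor; dividing leaves 3s^2 + 28s + 32.
The remaining quadratic factors as (3s + 4)(s + 8).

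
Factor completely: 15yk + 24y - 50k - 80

Group as (15yk + 24y) + (-50k - 80) = 3y(5k + 8) - 10(5k + 8).
Both groups share the factor (5k + 8).

(3y - 10)(5k + 8)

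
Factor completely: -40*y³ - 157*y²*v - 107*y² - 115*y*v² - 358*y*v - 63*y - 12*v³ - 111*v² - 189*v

Group: 5*y*(-8*y² - 25*y*v - 7*y - 3*v² - 21*v) + (4*v + 9)*(-8*y² - 25*y*v - 7*y - 3*v² - 21*v); both groups contain (-8*y² - 25*y*v - 7*y - 3*v² - 21*v), so (5*y + 4*v + 9) is a factor with cofactor -8*y² - 25*y*v - 7*y - 3*v² - 21*v.
The cofactor groups again: -8*y² - 25*y*v - 7*y - 3*v² - 21*v = -8*y*(y + 3*v) + (-v - 7)*(y + 3*v); both groups contain (y + 3*v), giving -(8*y + v + 7)*(y + 3*v).

-(y + 3*v)*(5*y + 4*v + 9)*(8*y + v + 7)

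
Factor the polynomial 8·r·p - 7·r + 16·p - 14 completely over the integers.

(8·p - 7)·(r + 2)

Group as (8·r·p - 7·r) + (16·p - 14) = r·(8·p - 7) + 2·(8·p - 7).
Both groups share the factor (8·p - 7).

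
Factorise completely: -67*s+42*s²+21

(6*s-7)*(7*s-3)

Need a pair with product 42·21 = 882 and sum -67: that's -18 and -49.
Split the middle term: 42*s²-18*s - 49*s+21 = 6*s*(7*s-3) - 7*(7*s-3).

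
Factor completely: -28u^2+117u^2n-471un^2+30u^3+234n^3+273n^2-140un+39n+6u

(5u-3n-3)(3u-6n-1)(2u+13n)

Group: 5u(6u^2+27un-2u-78n^2-13n) + (-3n-3)(6u^2+27un-2u-78n^2-13n); both groups contain (6u^2+27un-2u-78n^2-13n), so (5u-3n-3) is a factor with cofactor 6u^2+27un-2u-78n^2-13n.
The cofactor groups again: 6u^2+27un-2u-78n^2-13n = 2u(3u-6n-1) + 13n(3u-6n-1); both groups contain (3u-6n-1), giving (2u+13n)(3u-6n-1).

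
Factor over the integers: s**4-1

Difference of squares twice: with A = s and B = 1, A⁴ − B⁴ = (A² − B²)(A² + B²), and A² − B² factors again.

(s+1)(s-1)(s**2+1)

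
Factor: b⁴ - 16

(b)⁴ − (2)⁴ = ((b)² − (2)²)((b)² + (2)²); the first factor splits again, the second (b² + 4) is irreducible.

(b + 2)(b - 2)(b² + 4)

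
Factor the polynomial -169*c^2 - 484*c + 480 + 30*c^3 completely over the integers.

Testing divisors of the constant over divisors of the leading coefficient, c = -8/3 is a root, so (3*c + 8) divides it; the quotient is 10*c^2 - 83*c + 60.
The remaining quadratic factors as (2*c - 15)(5*c - 4).

(2*c - 15)*(3*c + 8)*(5*c - 4)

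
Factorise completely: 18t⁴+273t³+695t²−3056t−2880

Among the possible rational roots, t = −9 is a root, giving the factor (t+9) and quotient 18t³+111t²−304t−320.
Continuing, t = −5/6 is a root, so (6t+5) divides it; the quotient is 3t²+16t−64.
The remaining quadratic factors as (3t−8)(t+8).

(3t−8)(6t+5)(t+8)(t+9)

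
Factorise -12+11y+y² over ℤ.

(y+12)(y-1)

Two integers with product -12 and sum 11 are 12 and -1.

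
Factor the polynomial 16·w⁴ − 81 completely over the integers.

(2·w + 3)·(2·w − 3)·(4·w² + 9)

Difference of squares twice: with A = 2·w and B = 3, A⁴ − B⁴ = (A² − B²)(A² + B²), and A² − B² factors again.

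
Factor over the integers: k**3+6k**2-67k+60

Testing divisors of the constant over divisors of the leading coefficient, k = 1 is a root, so (k-1) is a factor; dividing leaves k**2+7k-60.
The remaining quadratic factors as (k-5)(k+12).

(k+12)(k-1)(k-5)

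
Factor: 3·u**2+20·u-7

(3·u-1)·(u+7)

Need a pair with product 3·(-7) = -21 and sum 20: that's 21 and -1.
Split the middle term: 3·u**2+21·u - u-7 = 3·u·(u+7) - (u+7).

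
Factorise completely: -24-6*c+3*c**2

3*(c+2)*(c-4)

Pull out the common factor 3, then factor the remaining trinomial.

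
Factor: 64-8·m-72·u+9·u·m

Group as (9·u·m-72·u) + (-8·m+64) = 9·u·(m-8) - 8·(m-8).
Both groups share the factor (m-8).

(9·u-8)·(m-8)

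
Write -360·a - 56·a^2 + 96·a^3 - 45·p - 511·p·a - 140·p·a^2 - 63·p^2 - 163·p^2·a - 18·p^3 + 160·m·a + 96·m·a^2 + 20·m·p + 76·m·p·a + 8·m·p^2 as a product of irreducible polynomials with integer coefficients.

(2·p + 3·a + 5)·(4·m - 9·p + 4·a - 9)·(p + 8·a)

Group: 4·m·(2·p^2 + 19·p·a + 5·p + 24·a^2 + 40·a) + (-9·p + 4·a - 9)·(2·p^2 + 19·p·a + 5·p + 24·a^2 + 40·a); both groups contain (2·p^2 + 19·p·a + 5·p + 24·a^2 + 40·a), so (4·m - 9·p + 4·a - 9) is a factor with cofactor 2·p^2 + 19·p·a + 5·p + 24·a^2 + 40·a.
The cofactor groups again: 2·p^2 + 19·p·a + 5·p + 24·a^2 + 40·a = p·(2·p + 3·a + 5) + 8·a·(2·p + 3·a + 5); both groups contain (2·p + 3·a + 5), giving (p + 8·a)·(2·p + 3·a + 5).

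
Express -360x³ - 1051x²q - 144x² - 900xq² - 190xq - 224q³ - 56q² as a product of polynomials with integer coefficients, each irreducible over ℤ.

Group: 8x(-45x² - 92xq - 18x - 32q² - 8q) + 7q(-45x² - 92xq - 18x - 32q² - 8q); both groups contain (-45x² - 92xq - 18x - 32q² - 8q), so (8x + 7q) is a factor with cofactor -45x² - 92xq - 18x - 32q² - 8q.
The cofactor groups again: -45x² - 92xq - 18x - 32q² - 8q = -9x(5x + 8q + 2) - 4q(5x + 8q + 2); both groups contain (5x + 8q + 2), giving -(9x + 4q)(5x + 8q + 2).

-(9x + 4q)(8x + 7q)(5x + 8q + 2)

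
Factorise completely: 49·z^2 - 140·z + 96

Need a pair with product 49·96 = 4704 and sum -140: that's -84 and -56.
Split the middle term: 49·z^2 - 84·z - 56·z + 96 = 7·z·(7·z - 12) - 8·(7·z - 12).

(7·z - 12)·(7·z - 8)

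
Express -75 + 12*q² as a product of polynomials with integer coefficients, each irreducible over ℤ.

3*(2*q + 5)*(2*q - 5)

Factor out 3, leaving 4*q² - 25, which is a difference of two squares.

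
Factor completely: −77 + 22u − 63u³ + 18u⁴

(2u − 7)(9u³ + 11)

Group as (18u⁴ + 22u) + (−63u³ − 77) = 2u(9u³ + 11) − 7(9u³ + 11).
Both groups share the factor (9u³ + 11).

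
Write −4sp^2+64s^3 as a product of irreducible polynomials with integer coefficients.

4s(4s−p)(4s+p)

Pull out the common factor 4s; 16s^2−p^2 is a difference of squares.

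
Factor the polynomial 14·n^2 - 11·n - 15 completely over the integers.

Need a pair with product 14·(-15) = -210 and sum -11: that's 10 and -21.
Split the middle term: 14·n^2 + 10·n - 21·n - 15 = 2·n·(7·n + 5) - 3·(7·n + 5).

(2·n - 3)·(7·n + 5)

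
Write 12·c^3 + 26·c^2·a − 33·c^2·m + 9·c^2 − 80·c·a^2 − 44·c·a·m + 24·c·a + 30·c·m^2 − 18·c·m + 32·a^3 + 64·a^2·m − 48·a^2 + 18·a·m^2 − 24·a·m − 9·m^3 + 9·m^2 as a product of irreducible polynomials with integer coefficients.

Group: 3·c·(4·c^2 + 14·c·a − 7·c·m + 3·c − 8·a^2 − 10·a·m + 12·a + 3·m^2 − 3·m) + (−4·a − 3·m)·(4·c^2 + 14·c·a − 7·c·m + 3·c − 8·a^2 − 10·a·m + 12·a + 3·m^2 − 3·m); both groups contain (4·c^2 + 14·c·a − 7·c·m + 3·c − 8·a^2 − 10·a·m + 12·a + 3·m^2 − 3·m), so (3·c − 4·a − 3·m) is a factor with cofactor 4·c^2 + 14·c·a − 7·c·m + 3·c − 8·a^2 − 10·a·m + 12·a + 3·m^2 − 3·m.
The cofactor groups again: 4·c^2 + 14·c·a − 7·c·m + 3·c − 8·a^2 − 10·a·m + 12·a + 3·m^2 − 3·m = 4·c·(c + 4·a − m) + (−2·a − 3·m + 3)·(c + 4·a − m); both groups contain (c + 4·a − m), giving (4·c − 2·a − 3·m + 3)·(c + 4·a − m).

(4·c − 2·a − 3·m + 3)·(3·c − 4·a − 3·m)·(c + 4·a − m)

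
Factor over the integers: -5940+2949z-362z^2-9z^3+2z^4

Testing divisors of the constant over divisors of the leading coefficient, z = 4 is a root, so (z-4) is a factor; dividing leaves 2z^3-z^2-366z+1485.
Next, z = 11 is a root, so (z-11) is a factor; dividing leaves 2z^2+21z-135.
The remaining quadratic factors as (2z-9)(z+15).

(2z-9)(z+15)(z-11)(z-4)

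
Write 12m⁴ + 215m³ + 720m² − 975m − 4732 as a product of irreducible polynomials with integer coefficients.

By the rational root theorem, m = −13/4 is a root, so (4m + 13) divides it; the quotient is 3m³ + 44m² + 37m − 364.
Then m = 7/3 is a root, giving the factor (3m − 7) and quotient m² + 17m + 52.
The remaining quadratic factors as (m + 13)(m + 4).

(3m − 7)(4m + 13)(m + 13)(m + 4)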